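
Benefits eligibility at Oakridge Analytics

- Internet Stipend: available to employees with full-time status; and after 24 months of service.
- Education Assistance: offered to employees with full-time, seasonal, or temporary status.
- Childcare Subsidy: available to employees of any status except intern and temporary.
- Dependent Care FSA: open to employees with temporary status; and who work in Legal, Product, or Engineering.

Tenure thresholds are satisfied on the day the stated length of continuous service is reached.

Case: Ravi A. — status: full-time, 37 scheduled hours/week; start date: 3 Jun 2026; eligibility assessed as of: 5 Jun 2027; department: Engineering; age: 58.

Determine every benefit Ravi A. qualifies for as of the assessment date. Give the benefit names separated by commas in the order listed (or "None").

Service from 3 Jun 2026 to 5 Jun 2027: 367 days.
Internet Stipend — status full-time ✓; service 367 days < 24 months (≈720 days) ✗ → not eligible.
Education Assistance — status full-time ✓ → eligible.
Childcare Subsidy — status full-time ✓ (not excluded) → eligible.
Dependent Care FSA — status full-time ✗ (requires temporary) → not eligible.

Education Assistance, Childcare Subsidy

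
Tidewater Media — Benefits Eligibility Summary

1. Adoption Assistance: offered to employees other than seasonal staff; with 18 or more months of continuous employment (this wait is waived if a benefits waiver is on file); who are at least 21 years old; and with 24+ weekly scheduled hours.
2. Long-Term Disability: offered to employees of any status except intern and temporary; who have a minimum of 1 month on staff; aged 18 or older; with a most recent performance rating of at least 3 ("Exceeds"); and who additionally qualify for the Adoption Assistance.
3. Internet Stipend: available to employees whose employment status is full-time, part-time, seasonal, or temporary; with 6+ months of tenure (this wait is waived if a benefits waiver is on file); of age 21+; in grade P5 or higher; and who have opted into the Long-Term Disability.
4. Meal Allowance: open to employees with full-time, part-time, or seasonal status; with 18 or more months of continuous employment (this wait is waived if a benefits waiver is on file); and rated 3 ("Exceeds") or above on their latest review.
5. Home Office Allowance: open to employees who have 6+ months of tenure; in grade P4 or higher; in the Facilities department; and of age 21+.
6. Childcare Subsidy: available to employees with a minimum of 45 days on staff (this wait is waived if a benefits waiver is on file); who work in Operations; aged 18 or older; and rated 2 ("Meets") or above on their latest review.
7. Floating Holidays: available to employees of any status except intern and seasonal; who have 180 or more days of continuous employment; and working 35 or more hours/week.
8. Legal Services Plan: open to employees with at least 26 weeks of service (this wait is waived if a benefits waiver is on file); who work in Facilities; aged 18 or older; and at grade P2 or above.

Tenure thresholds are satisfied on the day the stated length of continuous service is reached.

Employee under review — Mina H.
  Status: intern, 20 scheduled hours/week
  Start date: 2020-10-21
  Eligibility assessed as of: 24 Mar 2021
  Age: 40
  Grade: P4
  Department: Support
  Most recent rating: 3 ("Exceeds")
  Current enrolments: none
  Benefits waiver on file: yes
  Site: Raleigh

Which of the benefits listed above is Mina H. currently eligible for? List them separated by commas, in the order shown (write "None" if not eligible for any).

None

Service from 2020-10-21 to 24 Mar 2021: 154 days.
Adoption Assistance — status intern ✓ (not excluded); benefits waiver on file ✓; age 40 ≥ 21 ✓; 20 hrs/wk < 24 ✗ → not eligible.
Long-Term Disability — status intern ✗ (excluded) → not eligible.
Internet Stipend — status intern ✗ (requires full-time, part-time, seasonal, or temporary) → not eligible.
Meal Allowance — status intern ✗ (requires full-time, part-time, or seasonal) → not eligible.
Home Office Allowance — service 154 days < 6 months (≈180 days) ✗ → not eligible.
Childcare Subsidy — benefits waiver on file ✓; dept Support ✗ → not eligible.
Floating Holidays — status intern ✗ (excluded) → not eligible.
Legal Services Plan — benefits waiver on file ✓; dept Support ✗ → not eligible.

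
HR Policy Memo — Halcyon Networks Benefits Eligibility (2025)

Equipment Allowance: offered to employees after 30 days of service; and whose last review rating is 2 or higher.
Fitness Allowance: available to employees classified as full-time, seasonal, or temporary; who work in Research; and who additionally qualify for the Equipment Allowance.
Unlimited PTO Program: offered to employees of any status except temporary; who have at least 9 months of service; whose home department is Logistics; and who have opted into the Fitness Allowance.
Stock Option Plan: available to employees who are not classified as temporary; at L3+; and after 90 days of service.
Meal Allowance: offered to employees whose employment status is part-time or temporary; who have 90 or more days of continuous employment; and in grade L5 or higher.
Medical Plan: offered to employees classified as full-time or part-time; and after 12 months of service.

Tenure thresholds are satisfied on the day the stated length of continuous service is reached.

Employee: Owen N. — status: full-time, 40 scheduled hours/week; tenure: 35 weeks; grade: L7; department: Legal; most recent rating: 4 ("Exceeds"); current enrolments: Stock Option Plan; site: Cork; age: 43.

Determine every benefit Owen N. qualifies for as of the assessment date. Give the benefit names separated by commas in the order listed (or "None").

Equipment Allowance — service 35 weeks ≥ 30 days ✓; rating 4 ≥ 2 ✓ → eligible.
Fitness Allowance — status full-time ✓; dept Legal ✗ → not eligible.
Unlimited PTO Program — status full-time ✓ (not excluded); service 35 weeks < 9 months (≈270 days) ✗ → not eligible.
Stock Option Plan — status full-time ✓ (not excluded); grade L7 ≥ L3 ✓; service 35 weeks ≥ 90 days ✓ → eligible.
Meal Allowance — status full-time ✗ (requires part-time or temporary) → not eligible.
Medical Plan — status full-time ✓; service 35 weeks < 12 months (≈360 days) ✗ → not eligible.

Equipment Allowance, Stock Option Plan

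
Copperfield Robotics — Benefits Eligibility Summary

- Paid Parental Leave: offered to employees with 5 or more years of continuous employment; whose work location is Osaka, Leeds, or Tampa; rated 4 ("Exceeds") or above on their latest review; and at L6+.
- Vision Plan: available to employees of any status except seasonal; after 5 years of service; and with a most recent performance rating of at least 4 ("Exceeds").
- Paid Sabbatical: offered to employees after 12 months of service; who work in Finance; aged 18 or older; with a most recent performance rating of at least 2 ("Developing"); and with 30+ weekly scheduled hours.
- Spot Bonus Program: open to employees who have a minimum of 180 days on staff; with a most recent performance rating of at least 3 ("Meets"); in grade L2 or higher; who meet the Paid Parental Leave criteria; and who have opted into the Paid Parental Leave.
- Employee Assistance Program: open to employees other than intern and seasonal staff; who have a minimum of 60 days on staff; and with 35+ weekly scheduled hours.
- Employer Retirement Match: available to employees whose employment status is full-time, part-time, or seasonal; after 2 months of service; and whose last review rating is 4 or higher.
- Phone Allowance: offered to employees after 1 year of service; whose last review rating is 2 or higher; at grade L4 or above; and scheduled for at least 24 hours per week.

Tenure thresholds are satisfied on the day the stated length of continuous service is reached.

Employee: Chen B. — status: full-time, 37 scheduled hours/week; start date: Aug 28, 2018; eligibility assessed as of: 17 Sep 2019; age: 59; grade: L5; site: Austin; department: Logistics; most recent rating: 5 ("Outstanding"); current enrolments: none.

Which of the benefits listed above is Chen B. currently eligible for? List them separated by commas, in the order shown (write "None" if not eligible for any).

Service from Aug 28, 2018 to 17 Sep 2019: 385 days.
Paid Parental Leave — service 385 days < 5 years (≈1825 days) ✗ → not eligible.
Vision Plan — status full-time ✓ (not excluded); service 385 days < 5 years (≈1825 days) ✗ → not eligible.
Paid Sabbatical — service 385 days ≥ 12 months (≈360 days) ✓; dept Logistics ✗ → not eligible.
Spot Bonus Program — service 385 days ≥ 180 days ✓; rating 5 ≥ 3 ✓; grade L5 ≥ L2 ✓; not eligible for Paid Parental Leave ✗ → not eligible.
Employee Assistance Program — status full-time ✓ (not excluded); service 385 days ≥ 60 days ✓; 37 hrs/wk ≥ 35 ✓ → eligible.
Employer Retirement Match — status full-time ✓; service 385 days ≥ 2 months (≈60 days) ✓; rating 5 ≥ 4 ✓ → eligible.
Phone Allowance — service 385 days ≥ 1 year (≈365 days) ✓; rating 5 ≥ 2 ✓; grade L5 ≥ L4 ✓; 37 hrs/wk ≥ 24 ✓ → eligible.

Employee Assistance Program, Employer Retirement Match, Phone Allowance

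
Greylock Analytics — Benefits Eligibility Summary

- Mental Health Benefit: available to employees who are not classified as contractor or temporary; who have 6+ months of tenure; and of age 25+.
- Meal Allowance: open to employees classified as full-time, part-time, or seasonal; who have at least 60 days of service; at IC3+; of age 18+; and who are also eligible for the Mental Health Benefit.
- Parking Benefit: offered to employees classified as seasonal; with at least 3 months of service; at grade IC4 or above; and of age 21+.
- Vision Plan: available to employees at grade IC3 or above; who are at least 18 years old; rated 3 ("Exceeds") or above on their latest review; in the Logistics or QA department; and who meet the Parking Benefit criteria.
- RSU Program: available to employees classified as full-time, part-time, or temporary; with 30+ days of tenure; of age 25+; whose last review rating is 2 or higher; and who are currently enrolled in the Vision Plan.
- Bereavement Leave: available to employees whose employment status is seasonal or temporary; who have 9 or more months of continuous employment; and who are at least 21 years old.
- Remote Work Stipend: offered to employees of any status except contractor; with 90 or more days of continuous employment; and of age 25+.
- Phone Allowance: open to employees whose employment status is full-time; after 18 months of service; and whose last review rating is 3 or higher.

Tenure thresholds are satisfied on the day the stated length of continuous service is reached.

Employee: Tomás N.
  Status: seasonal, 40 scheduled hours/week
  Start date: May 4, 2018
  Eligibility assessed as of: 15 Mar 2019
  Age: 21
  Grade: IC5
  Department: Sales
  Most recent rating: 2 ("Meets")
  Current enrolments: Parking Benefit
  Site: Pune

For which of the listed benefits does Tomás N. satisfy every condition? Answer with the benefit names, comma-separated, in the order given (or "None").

Service from May 4, 2018 to 15 Mar 2019: 315 days.
Mental Health Benefit — status seasonal ✓ (not excluded); service 315 days ≥ 6 months (≈180 days) ✓; age 21 < 25 ✗ → not eligible.
Meal Allowance — status seasonal ✓; service 315 days ≥ 60 days ✓; grade IC5 ≥ IC3 ✓; age 21 ≥ 18 ✓; not eligible for Mental Health Benefit ✗ → not eligible.
Parking Benefit — status seasonal ✓; service 315 days ≥ 3 months (≈90 days) ✓; grade IC5 ≥ IC4 ✓; age 21 ≥ 21 ✓ → eligible.
Vision Plan — grade IC5 ≥ IC3 ✓; age 21 ≥ 18 ✓; rating 2 < 3 ✗ → not eligible.
RSU Program — status seasonal ✗ (requires full-time, part-time, or temporary) → not eligible.
Bereavement Leave — status seasonal ✓; service 315 days ≥ 9 months (≈270 days) ✓; age 21 ≥ 21 ✓ → eligible.
Remote Work Stipend — status seasonal ✓ (not excluded); service 315 days ≥ 90 days ✓; age 21 < 25 ✗ → not eligible.
Phone Allowance — status seasonal ✗ (requires full-time) → not eligible.

Parking Benefit, Bereavement Leave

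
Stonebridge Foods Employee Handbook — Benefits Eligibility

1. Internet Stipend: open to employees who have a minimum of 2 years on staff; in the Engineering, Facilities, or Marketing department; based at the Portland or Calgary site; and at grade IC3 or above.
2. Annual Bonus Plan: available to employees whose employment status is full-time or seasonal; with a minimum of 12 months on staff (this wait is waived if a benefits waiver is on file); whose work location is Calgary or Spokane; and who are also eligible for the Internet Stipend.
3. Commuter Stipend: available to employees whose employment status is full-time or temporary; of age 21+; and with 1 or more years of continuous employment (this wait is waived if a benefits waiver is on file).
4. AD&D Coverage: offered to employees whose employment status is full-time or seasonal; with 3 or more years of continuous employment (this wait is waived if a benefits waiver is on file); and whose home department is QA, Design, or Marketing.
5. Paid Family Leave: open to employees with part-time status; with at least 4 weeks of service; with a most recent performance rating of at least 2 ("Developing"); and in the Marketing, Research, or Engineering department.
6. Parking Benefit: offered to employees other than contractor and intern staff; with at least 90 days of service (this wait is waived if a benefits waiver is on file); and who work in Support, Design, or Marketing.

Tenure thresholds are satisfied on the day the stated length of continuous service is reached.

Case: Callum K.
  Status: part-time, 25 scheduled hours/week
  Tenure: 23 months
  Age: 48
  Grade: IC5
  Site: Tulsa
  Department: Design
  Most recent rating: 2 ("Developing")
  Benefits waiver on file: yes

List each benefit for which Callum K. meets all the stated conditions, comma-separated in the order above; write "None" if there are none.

Internet Stipend — service 23 months < 2 years (≈730 days) ✗ → not eligible.
Annual Bonus Plan — status part-time ✗ (requires full-time or seasonal) → not eligible.
Commuter Stipend — status part-time ✗ (requires full-time or temporary) → not eligible.
AD&D Coverage — status part-time ✗ (requires full-time or seasonal) → not eligible.
Paid Family Leave — status part-time ✓; service 23 months ≥ 4 weeks (≈28 days) ✓; rating 2 ≥ 2 ✓; dept Design ✗ → not eligible.
Parking Benefit — status part-time ✓ (not excluded); benefits waiver on file ✓; dept Design ✓ → eligible.

Parking Benefit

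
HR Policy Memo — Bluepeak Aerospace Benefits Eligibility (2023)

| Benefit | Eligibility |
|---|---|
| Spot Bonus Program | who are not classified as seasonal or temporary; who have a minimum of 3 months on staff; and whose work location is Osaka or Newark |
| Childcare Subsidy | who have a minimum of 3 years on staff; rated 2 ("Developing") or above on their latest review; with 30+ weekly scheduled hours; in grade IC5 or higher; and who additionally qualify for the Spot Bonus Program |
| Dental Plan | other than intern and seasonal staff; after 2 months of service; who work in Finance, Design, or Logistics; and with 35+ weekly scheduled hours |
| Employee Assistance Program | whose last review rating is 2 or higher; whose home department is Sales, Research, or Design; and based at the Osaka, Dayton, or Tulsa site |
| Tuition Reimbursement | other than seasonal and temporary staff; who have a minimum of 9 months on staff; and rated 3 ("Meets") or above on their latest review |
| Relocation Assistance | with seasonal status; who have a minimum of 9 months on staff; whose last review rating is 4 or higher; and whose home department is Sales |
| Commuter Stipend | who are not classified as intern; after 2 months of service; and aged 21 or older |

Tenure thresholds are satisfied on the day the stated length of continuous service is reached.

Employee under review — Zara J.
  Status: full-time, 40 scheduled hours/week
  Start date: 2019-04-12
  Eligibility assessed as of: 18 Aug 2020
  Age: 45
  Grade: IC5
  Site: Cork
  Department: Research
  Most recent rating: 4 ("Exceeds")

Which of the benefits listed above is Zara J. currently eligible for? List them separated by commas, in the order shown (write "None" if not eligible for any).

Tuition Reimbursement, Commuter Stipend

Service from 2019-04-12 to 18 Aug 2020: 494 days.
Spot Bonus Program — status full-time ✓ (not excluded); service 494 days ≥ 3 months (≈90 days) ✓; site Cork ✗ (not Osaka or Newark) → not eligible.
Childcare Subsidy — service 494 days < 3 years (≈1095 days) ✗ → not eligible.
Dental Plan — status full-time ✓ (not excluded); service 494 days ≥ 2 months (≈60 days) ✓; dept Research ✗ → not eligible.
Employee Assistance Program — rating 4 ≥ 2 ✓; dept Research ✓; site Cork ✗ (not Osaka, Dayton, or Tulsa) → not eligible.
Tuition Reimbursement — status full-time ✓ (not excluded); service 494 days ≥ 9 months (≈270 days) ✓; rating 4 ≥ 3 ✓ → eligible.
Relocation Assistance — status full-time ✗ (requires seasonal) → not eligible.
Commuter Stipend — status full-time ✓ (not excluded); service 494 days ≥ 2 months (≈60 days) ✓; age 45 ≥ 21 ✓ → eligible.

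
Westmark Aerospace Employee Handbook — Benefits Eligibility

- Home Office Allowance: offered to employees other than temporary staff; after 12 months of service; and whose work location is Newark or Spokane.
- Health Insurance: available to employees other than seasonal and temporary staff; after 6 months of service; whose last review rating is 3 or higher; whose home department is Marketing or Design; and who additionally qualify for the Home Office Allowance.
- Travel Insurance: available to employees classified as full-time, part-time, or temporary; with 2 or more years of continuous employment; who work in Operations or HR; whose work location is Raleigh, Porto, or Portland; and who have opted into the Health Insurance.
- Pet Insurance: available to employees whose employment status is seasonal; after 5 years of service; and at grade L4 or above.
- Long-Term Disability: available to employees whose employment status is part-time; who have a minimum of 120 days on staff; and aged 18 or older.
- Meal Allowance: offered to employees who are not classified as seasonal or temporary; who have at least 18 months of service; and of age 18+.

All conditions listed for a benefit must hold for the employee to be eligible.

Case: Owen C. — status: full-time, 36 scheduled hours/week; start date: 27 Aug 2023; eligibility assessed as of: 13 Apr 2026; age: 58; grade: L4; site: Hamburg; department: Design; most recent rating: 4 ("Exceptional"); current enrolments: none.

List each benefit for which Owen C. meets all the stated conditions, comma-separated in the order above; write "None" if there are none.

Meal Allowance

Service from 27 Aug 2023 to 13 Apr 2026: 960 days.
Home Office Allowance — status full-time ✓ (not excluded); service 960 days ≥ 12 months (≈360 days) ✓; site Hamburg ✗ (not Newark or Spokane) → not eligible.
Health Insurance — status full-time ✓ (not excluded); service 960 days ≥ 6 months (≈180 days) ✓; rating 4 ≥ 3 ✓; dept Design ✓; not eligible for Home Office Allowance ✗ → not eligible.
Travel Insurance — status full-time ✓; service 960 days ≥ 2 years (≈730 days) ✓; dept Design ✗ → not eligible.
Pet Insurance — status full-time ✗ (requires seasonal) → not eligible.
Long-Term Disability — status full-time ✗ (requires part-time) → not eligible.
Meal Allowance — status full-time ✓ (not excluded); service 960 days ≥ 18 months (≈540 days) ✓; age 58 ≥ 18 ✓ → eligible.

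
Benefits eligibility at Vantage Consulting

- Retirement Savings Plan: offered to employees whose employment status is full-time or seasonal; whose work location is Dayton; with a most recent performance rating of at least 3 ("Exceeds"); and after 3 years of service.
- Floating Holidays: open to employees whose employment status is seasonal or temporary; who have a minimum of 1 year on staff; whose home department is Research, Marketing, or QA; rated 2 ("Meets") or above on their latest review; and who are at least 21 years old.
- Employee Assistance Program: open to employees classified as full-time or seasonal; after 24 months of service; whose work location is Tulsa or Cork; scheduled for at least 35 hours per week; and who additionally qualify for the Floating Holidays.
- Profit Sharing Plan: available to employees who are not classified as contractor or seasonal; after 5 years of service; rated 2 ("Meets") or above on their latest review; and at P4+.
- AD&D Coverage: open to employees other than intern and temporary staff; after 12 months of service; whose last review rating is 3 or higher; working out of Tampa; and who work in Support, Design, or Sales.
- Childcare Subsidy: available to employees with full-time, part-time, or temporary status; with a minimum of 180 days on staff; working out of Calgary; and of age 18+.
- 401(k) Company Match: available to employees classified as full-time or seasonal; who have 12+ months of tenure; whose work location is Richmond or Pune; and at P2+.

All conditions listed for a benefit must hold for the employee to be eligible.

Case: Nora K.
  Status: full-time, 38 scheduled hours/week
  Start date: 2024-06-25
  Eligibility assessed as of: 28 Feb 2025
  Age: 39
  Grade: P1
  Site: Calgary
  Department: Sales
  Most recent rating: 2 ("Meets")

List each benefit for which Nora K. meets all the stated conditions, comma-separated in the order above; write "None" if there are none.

Childcare Subsidy

Service from 2024-06-25 to 28 Feb 2025: 248 days.
Retirement Savings Plan — status full-time ✓; site Calgary ✗ (not Dayton) → not eligible.
Floating Holidays — status full-time ✗ (requires seasonal or temporary) → not eligible.
Employee Assistance Program — status full-time ✓; service 248 days < 24 months (≈720 days) ✗ → not eligible.
Profit Sharing Plan — status full-time ✓ (not excluded); service 248 days < 5 years (≈1825 days) ✗ → not eligible.
AD&D Coverage — status full-time ✓ (not excluded); service 248 days < 12 months (≈360 days) ✗ → not eligible.
Childcare Subsidy — status full-time ✓; service 248 days ≥ 180 days ✓; site Calgary ✓; age 39 ≥ 18 ✓ → eligible.
401(k) Company Match — status full-time ✓; service 248 days < 12 months (≈360 days) ✗ → not eligible.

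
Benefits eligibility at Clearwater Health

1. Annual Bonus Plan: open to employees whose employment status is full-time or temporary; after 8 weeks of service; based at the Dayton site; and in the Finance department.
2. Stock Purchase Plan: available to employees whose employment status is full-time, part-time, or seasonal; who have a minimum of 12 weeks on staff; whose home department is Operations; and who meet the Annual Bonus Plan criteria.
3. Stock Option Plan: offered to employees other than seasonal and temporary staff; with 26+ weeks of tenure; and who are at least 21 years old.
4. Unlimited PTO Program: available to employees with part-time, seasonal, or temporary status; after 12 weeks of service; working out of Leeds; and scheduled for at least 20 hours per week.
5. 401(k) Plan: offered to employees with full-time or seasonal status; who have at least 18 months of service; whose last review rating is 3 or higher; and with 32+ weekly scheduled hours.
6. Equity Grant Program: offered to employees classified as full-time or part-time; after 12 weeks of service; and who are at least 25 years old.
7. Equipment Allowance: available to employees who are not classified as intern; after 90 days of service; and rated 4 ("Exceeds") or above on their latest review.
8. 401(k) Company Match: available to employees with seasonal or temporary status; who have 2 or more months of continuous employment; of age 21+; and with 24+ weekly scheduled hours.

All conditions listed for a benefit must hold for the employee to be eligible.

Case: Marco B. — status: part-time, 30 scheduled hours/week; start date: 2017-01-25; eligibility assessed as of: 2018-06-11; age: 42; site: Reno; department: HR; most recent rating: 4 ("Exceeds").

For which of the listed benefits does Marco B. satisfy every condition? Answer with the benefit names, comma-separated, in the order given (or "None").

Stock Option Plan, Equity Grant Program, Equipment Allowance

Service from 2017-01-25 to 2018-06-11: 502 days.
Annual Bonus Plan — status part-time ✗ (requires full-time or temporary) → not eligible.
Stock Purchase Plan — status part-time ✓; service 502 days ≥ 12 weeks (≈84 days) ✓; dept HR ✗ → not eligible.
Stock Option Plan — status part-time ✓ (not excluded); service 502 days ≥ 26 weeks (≈182 days) ✓; age 42 ≥ 21 ✓ → eligible.
Unlimited PTO Program — status part-time ✓; service 502 days ≥ 12 weeks (≈84 days) ✓; site Reno ✗ (not Leeds) → not eligible.
401(k) Plan — status part-time ✗ (requires full-time or seasonal) → not eligible.
Equity Grant Program — status part-time ✓; service 502 days ≥ 12 weeks (≈84 days) ✓; age 42 ≥ 25 ✓ → eligible.
Equipment Allowance — status part-time ✓ (not excluded); service 502 days ≥ 90 days ✓; rating 4 ≥ 4 ✓ → eligible.
401(k) Company Match — status part-time ✗ (requires seasonal or temporary) → not eligible.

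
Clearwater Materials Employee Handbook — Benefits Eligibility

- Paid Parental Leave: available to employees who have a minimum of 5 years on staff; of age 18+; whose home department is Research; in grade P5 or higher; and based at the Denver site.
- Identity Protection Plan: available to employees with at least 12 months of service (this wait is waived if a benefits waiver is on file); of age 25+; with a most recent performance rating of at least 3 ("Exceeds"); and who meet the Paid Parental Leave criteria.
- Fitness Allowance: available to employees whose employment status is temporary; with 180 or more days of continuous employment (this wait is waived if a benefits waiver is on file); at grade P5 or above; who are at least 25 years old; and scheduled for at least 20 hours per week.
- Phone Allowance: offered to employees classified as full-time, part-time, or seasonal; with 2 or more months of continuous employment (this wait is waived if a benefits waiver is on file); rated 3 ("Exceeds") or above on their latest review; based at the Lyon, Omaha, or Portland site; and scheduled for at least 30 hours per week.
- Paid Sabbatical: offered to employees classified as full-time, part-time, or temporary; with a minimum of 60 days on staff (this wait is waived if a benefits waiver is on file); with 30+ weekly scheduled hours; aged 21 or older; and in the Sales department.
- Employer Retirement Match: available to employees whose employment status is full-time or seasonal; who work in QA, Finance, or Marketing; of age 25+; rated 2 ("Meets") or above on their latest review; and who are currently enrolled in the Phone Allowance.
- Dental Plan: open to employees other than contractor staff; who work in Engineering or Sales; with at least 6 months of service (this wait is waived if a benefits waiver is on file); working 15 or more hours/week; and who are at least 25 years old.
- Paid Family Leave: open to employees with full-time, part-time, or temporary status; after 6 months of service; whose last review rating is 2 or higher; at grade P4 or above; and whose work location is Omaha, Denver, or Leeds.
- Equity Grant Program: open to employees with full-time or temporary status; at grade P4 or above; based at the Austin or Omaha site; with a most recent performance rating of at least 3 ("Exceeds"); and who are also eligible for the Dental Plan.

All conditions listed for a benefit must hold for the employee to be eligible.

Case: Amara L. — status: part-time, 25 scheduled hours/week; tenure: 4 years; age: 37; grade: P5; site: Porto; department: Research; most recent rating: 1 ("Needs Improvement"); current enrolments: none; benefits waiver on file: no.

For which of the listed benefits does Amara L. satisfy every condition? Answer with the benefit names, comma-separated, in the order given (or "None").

None

Paid Parental Leave — service 4 years < 5 years ✗ → not eligible.
Identity Protection Plan — no waiver, service 4 years ≥ 12 months (≈360 days) ✓; age 37 ≥ 25 ✓; rating 1 < 3 ✗ → not eligible.
Fitness Allowance — status part-time ✗ (requires temporary) → not eligible.
Phone Allowance — status part-time ✓; no waiver, service 4 years ≥ 2 months (≈60 days) ✓; rating 1 < 3 ✗ → not eligible.
Paid Sabbatical — status part-time ✓; no waiver, service 4 years ≥ 60 days ✓; 25 hrs/wk < 30 ✗ → not eligible.
Employer Retirement Match — status part-time ✗ (requires full-time or seasonal) → not eligible.
Dental Plan — status part-time ✓ (not excluded); dept Research ✗ → not eligible.
Paid Family Leave — status part-time ✓; service 4 years ≥ 6 months (≈180 days) ✓; rating 1 < 2 ✗ → not eligible.
Equity Grant Program — status part-time ✗ (requires full-time or temporary) → not eligible.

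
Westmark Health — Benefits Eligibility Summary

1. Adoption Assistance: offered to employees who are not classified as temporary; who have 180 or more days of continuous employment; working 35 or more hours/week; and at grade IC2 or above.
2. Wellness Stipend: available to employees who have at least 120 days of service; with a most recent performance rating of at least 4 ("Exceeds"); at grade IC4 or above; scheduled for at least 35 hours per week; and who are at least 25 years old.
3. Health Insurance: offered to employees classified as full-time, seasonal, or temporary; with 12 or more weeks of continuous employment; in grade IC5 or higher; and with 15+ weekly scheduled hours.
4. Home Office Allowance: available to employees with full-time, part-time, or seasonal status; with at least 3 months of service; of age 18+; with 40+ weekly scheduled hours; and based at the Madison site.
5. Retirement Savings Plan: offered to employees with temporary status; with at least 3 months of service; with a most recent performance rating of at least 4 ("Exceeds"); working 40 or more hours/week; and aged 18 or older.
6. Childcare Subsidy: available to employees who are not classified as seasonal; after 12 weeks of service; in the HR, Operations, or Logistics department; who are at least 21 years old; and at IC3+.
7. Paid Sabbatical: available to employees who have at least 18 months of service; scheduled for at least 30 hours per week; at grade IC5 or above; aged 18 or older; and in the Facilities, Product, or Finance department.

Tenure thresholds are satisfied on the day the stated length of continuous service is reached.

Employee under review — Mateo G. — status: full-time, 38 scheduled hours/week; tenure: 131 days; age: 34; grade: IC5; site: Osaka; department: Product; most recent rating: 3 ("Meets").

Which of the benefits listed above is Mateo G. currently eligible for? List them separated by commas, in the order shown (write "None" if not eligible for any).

Adoption Assistance — status full-time ✓ (not excluded); service 131 days < 180 days ✗ → not eligible.
Wellness Stipend — service 131 days ≥ 120 days ✓; rating 3 < 4 ✗ → not eligible.
Health Insurance — status full-time ✓; service 131 days ≥ 12 weeks (≈84 days) ✓; grade IC5 ≥ IC5 ✓; 38 hrs/wk ≥ 15 ✓ → eligible.
Home Office Allowance — status full-time ✓; service 131 days ≥ 3 months (≈90 days) ✓; age 34 ≥ 18 ✓; 38 hrs/wk < 40 ✗ → not eligible.
Retirement Savings Plan — status full-time ✗ (requires temporary) → not eligible.
Childcare Subsidy — status full-time ✓ (not excluded); service 131 days ≥ 12 weeks (≈84 days) ✓; dept Product ✗ → not eligible.
Paid Sabbatical — service 131 days < 18 months (≈540 days) ✗ → not eligible.

Health Insurance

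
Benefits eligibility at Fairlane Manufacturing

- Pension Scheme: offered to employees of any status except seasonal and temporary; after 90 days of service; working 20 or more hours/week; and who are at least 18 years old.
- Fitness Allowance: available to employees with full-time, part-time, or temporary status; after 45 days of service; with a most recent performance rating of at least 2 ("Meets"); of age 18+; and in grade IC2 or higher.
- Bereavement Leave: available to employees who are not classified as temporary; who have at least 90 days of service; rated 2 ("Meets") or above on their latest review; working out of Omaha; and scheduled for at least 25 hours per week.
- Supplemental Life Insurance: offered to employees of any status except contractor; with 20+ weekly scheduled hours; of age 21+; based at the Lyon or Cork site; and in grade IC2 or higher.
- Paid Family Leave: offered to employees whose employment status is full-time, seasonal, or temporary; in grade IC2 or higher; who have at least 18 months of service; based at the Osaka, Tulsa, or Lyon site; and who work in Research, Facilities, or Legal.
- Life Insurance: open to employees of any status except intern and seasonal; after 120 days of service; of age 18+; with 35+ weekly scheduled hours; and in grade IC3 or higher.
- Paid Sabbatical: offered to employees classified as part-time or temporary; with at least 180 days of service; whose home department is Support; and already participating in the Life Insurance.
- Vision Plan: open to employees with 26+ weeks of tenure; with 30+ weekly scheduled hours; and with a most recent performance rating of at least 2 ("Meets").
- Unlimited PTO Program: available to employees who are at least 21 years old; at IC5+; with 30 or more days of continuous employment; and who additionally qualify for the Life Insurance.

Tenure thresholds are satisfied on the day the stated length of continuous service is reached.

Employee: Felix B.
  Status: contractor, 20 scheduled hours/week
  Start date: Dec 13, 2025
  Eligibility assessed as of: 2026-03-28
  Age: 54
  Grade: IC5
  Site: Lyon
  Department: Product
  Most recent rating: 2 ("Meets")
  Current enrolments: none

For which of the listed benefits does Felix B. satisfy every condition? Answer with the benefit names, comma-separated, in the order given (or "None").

Pension Scheme

Service from Dec 13, 2025 to 2026-03-28: 105 days.
Pension Scheme — status contractor ✓ (not excluded); service 105 days ≥ 90 days ✓; 20 hrs/wk ≥ 20 ✓; age 54 ≥ 18 ✓ → eligible.
Fitness Allowance — status contractor ✗ (requires full-time, part-time, or temporary) → not eligible.
Bereavement Leave — status contractor ✓ (not excluded); service 105 days ≥ 90 days ✓; rating 2 ≥ 2 ✓; site Lyon ✗ (not Omaha) → not eligible.
Supplemental Life Insurance — status contractor ✗ (excluded) → not eligible.
Paid Family Leave — status contractor ✗ (requires full-time, seasonal, or temporary) → not eligible.
Life Insurance — status contractor ✓ (not excluded); service 105 days < 120 days ✗ → not eligible.
Paid Sabbatical — status contractor ✗ (requires part-time or temporary) → not eligible.
Vision Plan — service 105 days < 26 weeks (≈182 days) ✗ → not eligible.
Unlimited PTO Program — age 54 ≥ 21 ✓; grade IC5 ≥ IC5 ✓; service 105 days ≥ 30 days ✓; not eligible for Life Insurance ✗ → not eligible.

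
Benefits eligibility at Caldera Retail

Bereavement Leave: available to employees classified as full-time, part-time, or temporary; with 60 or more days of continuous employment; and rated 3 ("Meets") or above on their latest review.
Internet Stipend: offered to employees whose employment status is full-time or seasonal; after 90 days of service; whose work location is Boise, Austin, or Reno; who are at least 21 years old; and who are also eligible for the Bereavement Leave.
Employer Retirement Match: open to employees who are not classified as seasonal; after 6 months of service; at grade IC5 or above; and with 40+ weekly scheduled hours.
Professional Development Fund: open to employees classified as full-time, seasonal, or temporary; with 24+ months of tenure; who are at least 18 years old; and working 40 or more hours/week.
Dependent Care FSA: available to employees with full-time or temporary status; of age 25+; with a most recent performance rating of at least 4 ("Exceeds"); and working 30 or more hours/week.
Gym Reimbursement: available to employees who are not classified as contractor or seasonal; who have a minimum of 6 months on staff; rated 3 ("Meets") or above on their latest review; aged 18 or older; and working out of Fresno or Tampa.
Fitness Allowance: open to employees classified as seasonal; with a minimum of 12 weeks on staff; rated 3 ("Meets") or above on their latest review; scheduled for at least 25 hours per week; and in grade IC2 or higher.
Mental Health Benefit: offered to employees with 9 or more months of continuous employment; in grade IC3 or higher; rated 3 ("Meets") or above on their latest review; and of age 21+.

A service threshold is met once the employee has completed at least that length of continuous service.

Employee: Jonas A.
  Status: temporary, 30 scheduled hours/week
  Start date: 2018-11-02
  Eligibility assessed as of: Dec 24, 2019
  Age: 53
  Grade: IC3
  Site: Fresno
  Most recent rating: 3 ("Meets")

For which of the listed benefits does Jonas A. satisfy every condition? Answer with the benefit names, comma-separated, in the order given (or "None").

Service from 2018-11-02 to Dec 24, 2019: 417 days.
Bereavement Leave — status temporary ✓; service 417 days ≥ 60 days ✓; rating 3 ≥ 3 ✓ → eligible.
Internet Stipend — status temporary ✗ (requires full-time or seasonal) → not eligible.
Employer Retirement Match — status temporary ✓ (not excluded); service 417 days ≥ 6 months (≈180 days) ✓; grade IC3 < IC5 ✗ → not eligible.
Professional Development Fund — status temporary ✓; service 417 days < 24 months (≈720 days) ✗ → not eligible.
Dependent Care FSA — status temporary ✓; age 53 ≥ 25 ✓; rating 3 < 4 ✗ → not eligible.
Gym Reimbursement — status temporary ✓ (not excluded); service 417 days ≥ 6 months (≈180 days) ✓; rating 3 ≥ 3 ✓; age 53 ≥ 18 ✓; site Fresno ✓ → eligible.
Fitness Allowance — status temporary ✗ (requires seasonal) → not eligible.
Mental Health Benefit — service 417 days ≥ 9 months (≈270 days) ✓; grade IC3 ≥ IC3 ✓; rating 3 ≥ 3 ✓; age 53 ≥ 21 ✓ → eligible.

Bereavement Leave, Gym Reimbursement, Mental Health Benefit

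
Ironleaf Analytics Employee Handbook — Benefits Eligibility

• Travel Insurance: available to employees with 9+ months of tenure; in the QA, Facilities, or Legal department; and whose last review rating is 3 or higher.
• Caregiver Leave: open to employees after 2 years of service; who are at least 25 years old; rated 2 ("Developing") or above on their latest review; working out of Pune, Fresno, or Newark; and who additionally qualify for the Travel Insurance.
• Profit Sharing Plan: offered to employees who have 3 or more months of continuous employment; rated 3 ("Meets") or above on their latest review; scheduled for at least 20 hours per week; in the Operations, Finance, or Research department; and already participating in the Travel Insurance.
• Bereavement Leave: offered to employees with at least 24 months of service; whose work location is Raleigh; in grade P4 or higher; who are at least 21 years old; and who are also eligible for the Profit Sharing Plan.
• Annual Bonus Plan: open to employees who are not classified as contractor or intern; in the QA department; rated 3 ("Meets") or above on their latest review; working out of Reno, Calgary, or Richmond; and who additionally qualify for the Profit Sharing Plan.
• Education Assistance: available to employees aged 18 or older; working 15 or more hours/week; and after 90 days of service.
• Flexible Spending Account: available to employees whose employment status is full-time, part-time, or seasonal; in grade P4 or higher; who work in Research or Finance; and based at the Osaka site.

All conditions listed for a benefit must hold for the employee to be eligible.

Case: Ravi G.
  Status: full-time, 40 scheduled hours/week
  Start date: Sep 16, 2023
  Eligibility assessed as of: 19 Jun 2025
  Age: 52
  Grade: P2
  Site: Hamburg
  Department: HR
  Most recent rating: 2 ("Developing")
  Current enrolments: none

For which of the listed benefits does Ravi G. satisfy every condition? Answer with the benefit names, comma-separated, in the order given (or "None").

Service from Sep 16, 2023 to 19 Jun 2025: 642 days.
Travel Insurance — service 642 days ≥ 9 months (≈270 days) ✓; dept HR ✗ → not eligible.
Caregiver Leave — service 642 days < 2 years (≈730 days) ✗ → not eligible.
Profit Sharing Plan — service 642 days ≥ 3 months (≈90 days) ✓; rating 2 < 3 ✗ → not eligible.
Bereavement Leave — service 642 days < 24 months (≈720 days) ✗ → not eligible.
Annual Bonus Plan — status full-time ✓ (not excluded); dept HR ✗ → not eligible.
Education Assistance — age 52 ≥ 18 ✓; 40 hrs/wk ≥ 15 ✓; service 642 days ≥ 90 days ✓ → eligible.
Flexible Spending Account — status full-time ✓; grade P2 < P4 ✗ → not eligible.

Education Assistance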